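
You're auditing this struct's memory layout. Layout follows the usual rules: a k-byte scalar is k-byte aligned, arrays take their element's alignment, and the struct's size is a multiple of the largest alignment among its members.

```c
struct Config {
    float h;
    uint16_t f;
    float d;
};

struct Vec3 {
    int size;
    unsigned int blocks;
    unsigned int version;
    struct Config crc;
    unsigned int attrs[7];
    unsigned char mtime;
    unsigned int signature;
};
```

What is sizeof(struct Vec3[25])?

1500

Config: @0: h [4B, align 4] → 4; @4: f [2B, align 2] → 6; +2 pad (align 4); @8: d [4B, align 4] → 12; size 12, align 4
@0: size [4B, align 4] → 4
@4: blocks [4B, align 4] → 8
@8: version [4B, align 4] → 12
@12: crc [12B, align 4] → 24
@24: attrs [28B, align 4] → 52
@52: mtime [1B, align 1] → 53
+3 pad (align 4)
@56: signature [4B, align 4] → 60
size 60, align 4
array of 25: 25 × 60 = 1500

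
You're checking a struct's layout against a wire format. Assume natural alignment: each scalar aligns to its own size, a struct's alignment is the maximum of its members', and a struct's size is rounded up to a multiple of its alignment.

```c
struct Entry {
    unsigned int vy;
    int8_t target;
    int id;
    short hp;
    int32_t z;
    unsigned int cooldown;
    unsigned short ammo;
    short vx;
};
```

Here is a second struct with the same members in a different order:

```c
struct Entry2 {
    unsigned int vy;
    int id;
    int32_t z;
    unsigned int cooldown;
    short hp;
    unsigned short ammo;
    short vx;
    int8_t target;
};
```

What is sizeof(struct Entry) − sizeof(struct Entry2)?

0..4  vy  (4B, 4-aligned)
4..5  target  (1B, 1-aligned)
5..8  -- padding (3B)
8..12  id  (4B, 4-aligned)
12..14  hp  (2B, 2-aligned)
14..16  -- padding (2B)
16..20  z  (4B, 4-aligned)
20..24  cooldown  (4B, 4-aligned)
24..26  ammo  (2B, 2-aligned)
26..28  vx  (2B, 2-aligned)
sizeof = 28, alignof = 4
— Entry2 —
0..4  vy  (4B, 4-aligned)
4..8  id  (4B, 4-aligned)
8..12  z  (4B, 4-aligned)
12..16  cooldown  (4B, 4-aligned)
16..18  hp  (2B, 2-aligned)
18..20  ammo  (2B, 2-aligned)
20..22  vx  (2B, 2-aligned)
22..23  target  (1B, 1-aligned)
23..24  -- tail padding (1B)
sizeof = 24, alignof = 4
28 − 24 = 4

4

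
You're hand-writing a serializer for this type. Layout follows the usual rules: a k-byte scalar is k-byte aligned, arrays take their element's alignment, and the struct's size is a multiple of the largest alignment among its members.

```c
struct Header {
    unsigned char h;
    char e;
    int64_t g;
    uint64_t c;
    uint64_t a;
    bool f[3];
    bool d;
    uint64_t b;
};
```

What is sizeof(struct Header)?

@0: h [1B, align 1] → 1
@1: e [1B, align 1] → 2
+6 pad (align 8)
@8: g [8B, align 8] → 16
@16: c [8B, align 8] → 24
@24: a [8B, align 8] → 32
@32: f [3B, align 1] → 35
@35: d [1B, align 1] → 36
+4 pad (align 8)
@40: b [8B, align 8] → 48
size 48, align 8

48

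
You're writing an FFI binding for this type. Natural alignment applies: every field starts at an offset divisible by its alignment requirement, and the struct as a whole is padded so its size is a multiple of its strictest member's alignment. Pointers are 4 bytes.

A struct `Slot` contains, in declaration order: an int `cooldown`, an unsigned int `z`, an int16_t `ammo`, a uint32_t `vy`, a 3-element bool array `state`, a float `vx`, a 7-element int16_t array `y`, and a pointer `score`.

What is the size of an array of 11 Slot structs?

cooldown at 0 (size 4, align 4) → ends 4
z at 4 (size 4, align 4) → ends 8
ammo at 8 (size 2, align 2) → ends 10
pad 2 to align 4 for vy
vy at 12 (size 4, align 4) → ends 16
state at 16 (size 3, align 1) → ends 19
pad 1 to align 4 for vx
vx at 20 (size 4, align 4) → ends 24
y at 24 (size 14, align 2) → ends 38
pad 2 to align 4 for score
score at 40 (size 4, align 4) → ends 44
total 44 bytes, alignment 4
array of 11: 11 × 44 = 484

484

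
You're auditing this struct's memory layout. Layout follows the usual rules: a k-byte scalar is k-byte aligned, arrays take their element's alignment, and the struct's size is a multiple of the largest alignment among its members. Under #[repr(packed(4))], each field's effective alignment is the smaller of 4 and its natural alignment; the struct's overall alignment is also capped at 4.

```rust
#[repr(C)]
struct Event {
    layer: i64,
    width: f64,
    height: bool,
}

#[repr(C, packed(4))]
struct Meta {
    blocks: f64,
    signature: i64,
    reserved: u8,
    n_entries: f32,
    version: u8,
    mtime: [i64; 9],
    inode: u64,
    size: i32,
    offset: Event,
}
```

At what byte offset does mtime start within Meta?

Event: @0: layer [8B, align 8] → 8; @8: width [8B, align 8] → 16; @16: height [1B, align 1] → 17; +7 tail pad (align 8); size 24, align 8
@0: blocks [8B, align 4] → 8
@8: signature [8B, align 4] → 16
@16: reserved [1B, align 1] → 17
+3 pad (align 4)
@20: n_entries [4B, align 4] → 24
@24: version [1B, align 1] → 25
+3 pad (align 4)
@28: mtime [72B, align 4] → 100

28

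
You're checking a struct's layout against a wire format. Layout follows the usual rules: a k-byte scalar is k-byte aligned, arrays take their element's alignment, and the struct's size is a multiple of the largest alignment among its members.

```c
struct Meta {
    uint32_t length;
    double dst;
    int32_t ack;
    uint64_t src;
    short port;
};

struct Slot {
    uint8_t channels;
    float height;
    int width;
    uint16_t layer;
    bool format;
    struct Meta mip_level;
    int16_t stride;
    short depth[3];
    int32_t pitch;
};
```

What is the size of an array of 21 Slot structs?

Meta: 0..4  length  (4B, 4-aligned); 4..8  -- padding (4B); 8..16  dst  (8B, 8-aligned); 16..20  ack  (4B, 4-aligned); 20..24  -- padding (4B); 24..32  src  (8B, 8-aligned); 32..34  port  (2B, 2-aligned); 34..40  -- tail padding (6B); sizeof = 40, alignof = 8
0..1  channels  (1B, 1-aligned)
1..4  -- padding (3B)
4..8  height  (4B, 4-aligned)
8..12  width  (4B, 4-aligned)
12..14  layer  (2B, 2-aligned)
14..15  format  (1B, 1-aligned)
15..16  -- padding (1B)
16..56  mip_level  (40B, 8-aligned)
56..58  stride  (2B, 2-aligned)
58..64  depth  (6B, 2-aligned)
64..68  pitch  (4B, 4-aligned)
68..72  -- tail padding (4B)
sizeof = 72, alignof = 8
array of 21: 21 × 72 = 1512

1512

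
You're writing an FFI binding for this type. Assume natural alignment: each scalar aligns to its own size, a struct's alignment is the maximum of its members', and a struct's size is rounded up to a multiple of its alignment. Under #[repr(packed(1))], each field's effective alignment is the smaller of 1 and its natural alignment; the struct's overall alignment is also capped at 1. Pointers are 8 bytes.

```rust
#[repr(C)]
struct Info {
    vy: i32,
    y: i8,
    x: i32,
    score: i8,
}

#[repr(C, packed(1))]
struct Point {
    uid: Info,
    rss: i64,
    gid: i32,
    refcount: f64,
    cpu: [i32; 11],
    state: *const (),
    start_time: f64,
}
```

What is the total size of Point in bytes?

96 bytes

Info: 0..4  vy  (4B, 4-aligned); 4..5  y  (1B, 1-aligned); 5..8  -- padding (3B); 8..12  x  (4B, 4-aligned); 12..13  score  (1B, 1-aligned); 13..16  -- tail padding (3B); sizeof = 16, alignof = 4
0..16  uid  (16B, 1-aligned)
16..24  rss  (8B, 1-aligned)
24..28  gid  (4B, 1-aligned)
28..36  refcount  (8B, 1-aligned)
36..80  cpu  (44B, 1-aligned)
80..88  state  (8B, 1-aligned)
88..96  start_time  (8B, 1-aligned)
sizeof = 96, alignof = 1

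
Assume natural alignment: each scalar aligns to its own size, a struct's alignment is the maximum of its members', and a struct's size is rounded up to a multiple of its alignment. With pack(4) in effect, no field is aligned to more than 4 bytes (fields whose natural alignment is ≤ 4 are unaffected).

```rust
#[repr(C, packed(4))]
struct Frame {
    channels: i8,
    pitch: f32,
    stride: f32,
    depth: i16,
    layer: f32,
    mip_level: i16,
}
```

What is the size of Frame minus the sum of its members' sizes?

@0: channels [1B, align 1] → 1
+3 pad (align 4)
@4: pitch [4B, align 4] → 8
@8: stride [4B, align 4] → 12
@12: depth [2B, align 2] → 14
+2 pad (align 4)
@16: layer [4B, align 4] → 20
@20: mip_level [2B, align 2] → 22
+2 tail pad (align 4)
size 24, align 4
data bytes 17, size 24 → padding 7

7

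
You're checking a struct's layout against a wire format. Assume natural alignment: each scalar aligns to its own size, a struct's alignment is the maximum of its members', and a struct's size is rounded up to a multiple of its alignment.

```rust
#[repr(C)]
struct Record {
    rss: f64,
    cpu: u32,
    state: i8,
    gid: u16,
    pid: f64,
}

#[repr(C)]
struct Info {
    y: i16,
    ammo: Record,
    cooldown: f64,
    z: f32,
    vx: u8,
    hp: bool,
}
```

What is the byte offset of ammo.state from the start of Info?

Record: @0: rss [8B, align 8] → 8; @8: cpu [4B, align 4] → 12; @12: state [1B, align 1] → 13; +1 pad (align 2); @14: gid [2B, align 2] → 16; @16: pid [8B, align 8] → 24; size 24, align 8
@0: y [2B, align 2] → 2
+6 pad (align 8)
@8: ammo [24B, align 8] → 32
within Record: state at 12
8 + 12 = 20

20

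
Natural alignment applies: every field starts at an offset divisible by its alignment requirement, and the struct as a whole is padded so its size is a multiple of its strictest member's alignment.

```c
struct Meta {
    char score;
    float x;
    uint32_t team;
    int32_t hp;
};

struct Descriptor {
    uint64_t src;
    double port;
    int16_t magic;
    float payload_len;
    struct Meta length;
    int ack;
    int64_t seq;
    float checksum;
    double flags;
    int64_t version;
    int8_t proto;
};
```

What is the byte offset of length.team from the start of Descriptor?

32

Meta: score at 0 (size 1, align 1) → ends 1; pad 3 to align 4 for x; x at 4 (size 4, align 4) → ends 8; team at 8 (size 4, align 4) → ends 12; hp at 12 (size 4, align 4) → ends 16; total 16 bytes, alignment 4
src at 0 (size 8, align 8) → ends 8
port at 8 (size 8, align 8) → ends 16
magic at 16 (size 2, align 2) → ends 18
pad 2 to align 4 for payload_len
payload_len at 20 (size 4, align 4) → ends 24
length at 24 (size 16, align 4) → ends 40
within Meta: team at 8
24 + 8 = 32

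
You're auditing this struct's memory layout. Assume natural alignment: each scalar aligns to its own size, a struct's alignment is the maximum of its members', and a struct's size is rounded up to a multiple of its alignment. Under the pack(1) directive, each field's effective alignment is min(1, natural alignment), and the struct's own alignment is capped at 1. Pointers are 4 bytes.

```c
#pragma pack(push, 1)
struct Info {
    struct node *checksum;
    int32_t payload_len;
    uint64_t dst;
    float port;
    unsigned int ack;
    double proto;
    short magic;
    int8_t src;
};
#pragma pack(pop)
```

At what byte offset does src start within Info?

34

checksum at 0 (size 4, align 1) → ends 4
payload_len at 4 (size 4, align 1) → ends 8
dst at 8 (size 8, align 1) → ends 16
port at 16 (size 4, align 1) → ends 20
ack at 20 (size 4, align 1) → ends 24
proto at 24 (size 8, align 1) → ends 32
magic at 32 (size 2, align 1) → ends 34
src at 34 (size 1, align 1) → ends 35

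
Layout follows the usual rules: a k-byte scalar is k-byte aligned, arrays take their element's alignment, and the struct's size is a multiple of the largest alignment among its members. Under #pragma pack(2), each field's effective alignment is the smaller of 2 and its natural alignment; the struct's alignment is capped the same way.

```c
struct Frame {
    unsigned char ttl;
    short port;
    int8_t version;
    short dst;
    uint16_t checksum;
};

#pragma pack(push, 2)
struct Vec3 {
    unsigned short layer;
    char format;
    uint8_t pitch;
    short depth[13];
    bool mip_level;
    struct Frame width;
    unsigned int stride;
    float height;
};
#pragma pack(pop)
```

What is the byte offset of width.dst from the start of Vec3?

38

Frame: ttl at 0 (size 1, align 1) → ends 1; pad 1 to align 2 for port; port at 2 (size 2, align 2) → ends 4; version at 4 (size 1, align 1) → ends 5; pad 1 to align 2 for dst; dst at 6 (size 2, align 2) → ends 8; checksum at 8 (size 2, align 2) → ends 10; total 10 bytes, alignment 2
layer at 0 (size 2, align 2) → ends 2
format at 2 (size 1, align 1) → ends 3
pitch at 3 (size 1, align 1) → ends 4
depth at 4 (size 26, align 2) → ends 30
mip_level at 30 (size 1, align 1) → ends 31
pad 1 to align 2 for width
width at 32 (size 10, align 2) → ends 42
within Frame: dst at 6
32 + 6 = 38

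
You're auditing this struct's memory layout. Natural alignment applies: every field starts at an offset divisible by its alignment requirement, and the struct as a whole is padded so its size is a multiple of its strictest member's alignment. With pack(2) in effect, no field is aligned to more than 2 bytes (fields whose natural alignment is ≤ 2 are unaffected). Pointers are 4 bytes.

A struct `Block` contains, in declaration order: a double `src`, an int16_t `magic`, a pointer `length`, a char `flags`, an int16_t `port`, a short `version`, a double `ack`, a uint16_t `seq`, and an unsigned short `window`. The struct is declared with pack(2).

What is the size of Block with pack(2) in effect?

0..8  src  (8B, 2-aligned)
8..10  magic  (2B, 2-aligned)
10..14  length  (4B, 2-aligned)
14..15  flags  (1B, 1-aligned)
15..16  -- padding (1B)
16..18  port  (2B, 2-aligned)
18..20  version  (2B, 2-aligned)
20..28  ack  (8B, 2-aligned)
28..30  seq  (2B, 2-aligned)
30..32  window  (2B, 2-aligned)
sizeof = 32, alignof = 2

32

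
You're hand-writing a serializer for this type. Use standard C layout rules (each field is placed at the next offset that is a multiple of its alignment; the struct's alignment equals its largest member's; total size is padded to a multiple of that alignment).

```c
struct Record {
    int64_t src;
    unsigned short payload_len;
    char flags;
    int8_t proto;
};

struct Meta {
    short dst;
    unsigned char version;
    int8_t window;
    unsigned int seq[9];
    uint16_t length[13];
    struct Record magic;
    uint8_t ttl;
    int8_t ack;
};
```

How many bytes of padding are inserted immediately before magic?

6

Record: src at 0 (size 8, align 8) → ends 8; payload_len at 8 (size 2, align 2) → ends 10; flags at 10 (size 1, align 1) → ends 11; proto at 11 (size 1, align 1) → ends 12; tail pad 4 to reach multiple of 8; total 16 bytes, alignment 8
dst at 0 (size 2, align 2) → ends 2
version at 2 (size 1, align 1) → ends 3
window at 3 (size 1, align 1) → ends 4
seq at 4 (size 36, align 4) → ends 40
length at 40 (size 26, align 2) → ends 66
pad 6 to align 8 for magic
magic at 72 (size 16, align 8) → ends 88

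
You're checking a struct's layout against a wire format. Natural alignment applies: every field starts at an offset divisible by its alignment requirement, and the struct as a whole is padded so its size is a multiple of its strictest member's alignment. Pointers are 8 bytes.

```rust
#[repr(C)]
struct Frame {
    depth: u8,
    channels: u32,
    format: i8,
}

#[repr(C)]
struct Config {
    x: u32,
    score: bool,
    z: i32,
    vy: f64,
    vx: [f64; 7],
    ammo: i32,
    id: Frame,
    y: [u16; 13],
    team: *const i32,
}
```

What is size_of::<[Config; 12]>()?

Frame: 0..1  depth  (1B, 1-aligned); 1..4  -- padding (3B); 4..8  channels  (4B, 4-aligned); 8..9  format  (1B, 1-aligned); 9..12  -- tail padding (3B); sizeof = 12, alignof = 4
0..4  x  (4B, 4-aligned)
4..5  score  (1B, 1-aligned)
5..8  -- padding (3B)
8..12  z  (4B, 4-aligned)
12..16  -- padding (4B)
16..24  vy  (8B, 8-aligned)
24..80  vx  (56B, 8-aligned)
80..84  ammo  (4B, 4-aligned)
84..96  id  (12B, 4-aligned)
96..122  y  (26B, 2-aligned)
122..128  -- padding (6B)
128..136  team  (8B, 8-aligned)
sizeof = 136, alignof = 8
array of 12: 12 × 136 = 1632

1632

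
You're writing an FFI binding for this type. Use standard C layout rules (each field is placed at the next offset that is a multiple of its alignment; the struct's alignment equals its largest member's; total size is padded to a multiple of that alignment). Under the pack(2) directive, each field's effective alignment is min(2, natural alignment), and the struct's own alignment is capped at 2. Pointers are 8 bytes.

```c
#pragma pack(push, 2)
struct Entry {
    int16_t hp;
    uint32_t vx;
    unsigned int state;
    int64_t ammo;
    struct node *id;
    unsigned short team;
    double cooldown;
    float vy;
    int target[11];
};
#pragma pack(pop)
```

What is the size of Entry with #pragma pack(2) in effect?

84

0..2  hp  (2B, 2-aligned)
2..6  vx  (4B, 2-aligned)
6..10  state  (4B, 2-aligned)
10..18  ammo  (8B, 2-aligned)
18..26  id  (8B, 2-aligned)
26..28  team  (2B, 2-aligned)
28..36  cooldown  (8B, 2-aligned)
36..40  vy  (4B, 2-aligned)
40..84  target  (44B, 2-aligned)
sizeof = 84, alignof = 2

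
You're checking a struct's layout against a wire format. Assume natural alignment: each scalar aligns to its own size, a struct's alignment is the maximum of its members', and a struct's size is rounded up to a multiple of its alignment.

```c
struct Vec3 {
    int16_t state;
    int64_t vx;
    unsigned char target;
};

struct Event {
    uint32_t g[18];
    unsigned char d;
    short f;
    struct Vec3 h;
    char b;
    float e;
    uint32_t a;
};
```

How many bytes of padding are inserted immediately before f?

1

Vec3: 0..2  state  (2B, 2-aligned); 2..8  -- padding (6B); 8..16  vx  (8B, 8-aligned); 16..17  target  (1B, 1-aligned); 17..24  -- tail padding (7B); sizeof = 24, alignof = 8
0..72  g  (72B, 4-aligned)
72..73  d  (1B, 1-aligned)
73..74  -- padding (1B)
74..76  f  (2B, 2-aligned)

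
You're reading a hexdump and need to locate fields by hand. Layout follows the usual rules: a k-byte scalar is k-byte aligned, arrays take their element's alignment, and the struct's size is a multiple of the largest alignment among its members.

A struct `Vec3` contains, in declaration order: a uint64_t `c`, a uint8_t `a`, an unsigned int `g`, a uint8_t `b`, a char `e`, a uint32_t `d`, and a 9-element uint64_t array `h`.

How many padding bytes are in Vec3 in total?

5

0..8  c  (8B, 8-aligned)
8..9  a  (1B, 1-aligned)
9..12  -- padding (3B)
12..16  g  (4B, 4-aligned)
16..17  b  (1B, 1-aligned)
17..18  e  (1B, 1-aligned)
18..20  -- padding (2B)
20..24  d  (4B, 4-aligned)
24..96  h  (72B, 8-aligned)
sizeof = 96, alignof = 8
data bytes 91, size 96 → padding 5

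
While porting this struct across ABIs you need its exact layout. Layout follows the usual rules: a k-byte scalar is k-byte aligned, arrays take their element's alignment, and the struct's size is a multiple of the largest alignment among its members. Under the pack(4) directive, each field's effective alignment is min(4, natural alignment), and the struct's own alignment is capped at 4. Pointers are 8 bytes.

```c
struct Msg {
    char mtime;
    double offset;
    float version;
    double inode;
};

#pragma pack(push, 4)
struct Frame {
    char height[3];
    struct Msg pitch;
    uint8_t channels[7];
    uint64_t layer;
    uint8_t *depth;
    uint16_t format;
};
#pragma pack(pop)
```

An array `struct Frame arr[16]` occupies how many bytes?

1024

Msg: mtime at 0 (size 1, align 1) → ends 1; pad 7 to align 8 for offset; offset at 8 (size 8, align 8) → ends 16; version at 16 (size 4, align 4) → ends 20; pad 4 to align 8 for inode; inode at 24 (size 8, align 8) → ends 32; total 32 bytes, alignment 8
height at 0 (size 3, align 1) → ends 3
pad 1 to align 4 for pitch
pitch at 4 (size 32, align 4) → ends 36
channels at 36 (size 7, align 1) → ends 43
pad 1 to align 4 for layer
layer at 44 (size 8, align 4) → ends 52
depth at 52 (size 8, align 4) → ends 60
format at 60 (size 2, align 2) → ends 62
tail pad 2 to reach multiple of 4
total 64 bytes, alignment 4
array of 16: 16 × 64 = 1024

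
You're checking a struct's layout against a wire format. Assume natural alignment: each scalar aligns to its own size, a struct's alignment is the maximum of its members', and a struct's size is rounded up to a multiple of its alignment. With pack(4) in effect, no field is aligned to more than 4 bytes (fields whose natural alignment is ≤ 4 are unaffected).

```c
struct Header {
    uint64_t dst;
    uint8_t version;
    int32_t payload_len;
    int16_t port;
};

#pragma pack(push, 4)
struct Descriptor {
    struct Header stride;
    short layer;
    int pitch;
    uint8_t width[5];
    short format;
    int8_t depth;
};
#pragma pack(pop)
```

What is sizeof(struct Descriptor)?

Header: @0: dst [8B, align 8] → 8; @8: version [1B, align 1] → 9; +3 pad (align 4); @12: payload_len [4B, align 4] → 16; @16: port [2B, align 2] → 18; +6 tail pad (align 8); size 24, align 8
@0: stride [24B, align 4] → 24
@24: layer [2B, align 2] → 26
+2 pad (align 4)
@28: pitch [4B, align 4] → 32
@32: width [5B, align 1] → 37
+1 pad (align 2)
@38: format [2B, align 2] → 40
@40: depth [1B, align 1] → 41
+3 tail pad (align 4)
size 44, align 4

44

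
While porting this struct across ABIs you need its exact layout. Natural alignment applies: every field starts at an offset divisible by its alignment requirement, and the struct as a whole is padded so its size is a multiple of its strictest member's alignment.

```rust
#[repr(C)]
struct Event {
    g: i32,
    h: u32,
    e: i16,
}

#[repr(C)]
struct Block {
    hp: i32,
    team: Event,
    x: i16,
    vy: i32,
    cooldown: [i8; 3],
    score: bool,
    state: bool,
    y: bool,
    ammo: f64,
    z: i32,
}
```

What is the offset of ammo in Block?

Event: 0..4  g  (4B, 4-aligned); 4..8  h  (4B, 4-aligned); 8..10  e  (2B, 2-aligned); 10..12  -- tail padding (2B); sizeof = 12, alignof = 4
0..4  hp  (4B, 4-aligned)
4..16  team  (12B, 4-aligned)
16..18  x  (2B, 2-aligned)
18..20  -- padding (2B)
20..24  vy  (4B, 4-aligned)
24..27  cooldown  (3B, 1-aligned)
27..28  score  (1B, 1-aligned)
28..29  state  (1B, 1-aligned)
29..30  y  (1B, 1-aligned)
30..32  -- padding (2B)
32..40  ammo  (8B, 8-aligned)

32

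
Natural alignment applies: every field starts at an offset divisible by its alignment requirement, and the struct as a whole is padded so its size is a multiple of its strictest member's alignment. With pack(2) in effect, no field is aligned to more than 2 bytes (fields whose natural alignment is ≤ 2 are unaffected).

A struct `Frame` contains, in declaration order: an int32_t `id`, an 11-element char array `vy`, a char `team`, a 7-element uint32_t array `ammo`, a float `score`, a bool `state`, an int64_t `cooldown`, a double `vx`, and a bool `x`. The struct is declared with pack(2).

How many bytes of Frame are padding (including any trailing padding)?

2

@0: id [4B, align 2] → 4
@4: vy [11B, align 1] → 15
@15: team [1B, align 1] → 16
@16: ammo [28B, align 2] → 44
@44: score [4B, align 2] → 48
@48: state [1B, align 1] → 49
+1 pad (align 2)
@50: cooldown [8B, align 2] → 58
@58: vx [8B, align 2] → 66
@66: x [1B, align 1] → 67
+1 tail pad (align 2)
size 68, align 2
data bytes 66, size 68 → padding 2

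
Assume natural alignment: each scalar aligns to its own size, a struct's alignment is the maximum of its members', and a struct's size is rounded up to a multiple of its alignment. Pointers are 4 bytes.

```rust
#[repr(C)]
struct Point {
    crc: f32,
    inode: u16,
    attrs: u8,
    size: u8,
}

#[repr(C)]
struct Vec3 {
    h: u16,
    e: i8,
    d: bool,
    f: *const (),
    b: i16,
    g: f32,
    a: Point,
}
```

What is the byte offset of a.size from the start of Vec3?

23

Point: crc at 0 (size 4, align 4) → ends 4; inode at 4 (size 2, align 2) → ends 6; attrs at 6 (size 1, align 1) → ends 7; size at 7 (size 1, align 1) → ends 8; total 8 bytes, alignment 4
h at 0 (size 2, align 2) → ends 2
e at 2 (size 1, align 1) → ends 3
d at 3 (size 1, align 1) → ends 4
f at 4 (size 4, align 4) → ends 8
b at 8 (size 2, align 2) → ends 10
pad 2 to align 4 for g
g at 12 (size 4, align 4) → ends 16
a at 16 (size 8, align 4) → ends 24
within Point: size at 7
16 + 7 = 23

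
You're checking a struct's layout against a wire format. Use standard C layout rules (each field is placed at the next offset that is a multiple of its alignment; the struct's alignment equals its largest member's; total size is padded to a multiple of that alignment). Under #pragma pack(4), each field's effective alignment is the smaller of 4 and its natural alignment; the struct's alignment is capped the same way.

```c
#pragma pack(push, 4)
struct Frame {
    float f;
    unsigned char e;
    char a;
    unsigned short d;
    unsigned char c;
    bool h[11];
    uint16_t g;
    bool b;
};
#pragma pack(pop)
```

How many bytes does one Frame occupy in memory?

24 bytes

f at 0 (size 4, align 4) → ends 4
e at 4 (size 1, align 1) → ends 5
a at 5 (size 1, align 1) → ends 6
d at 6 (size 2, align 2) → ends 8
c at 8 (size 1, align 1) → ends 9
h at 9 (size 11, align 1) → ends 20
g at 20 (size 2, align 2) → ends 22
b at 22 (size 1, align 1) → ends 23
tail pad 1 to reach multiple of 4
total 24 bytes, alignment 4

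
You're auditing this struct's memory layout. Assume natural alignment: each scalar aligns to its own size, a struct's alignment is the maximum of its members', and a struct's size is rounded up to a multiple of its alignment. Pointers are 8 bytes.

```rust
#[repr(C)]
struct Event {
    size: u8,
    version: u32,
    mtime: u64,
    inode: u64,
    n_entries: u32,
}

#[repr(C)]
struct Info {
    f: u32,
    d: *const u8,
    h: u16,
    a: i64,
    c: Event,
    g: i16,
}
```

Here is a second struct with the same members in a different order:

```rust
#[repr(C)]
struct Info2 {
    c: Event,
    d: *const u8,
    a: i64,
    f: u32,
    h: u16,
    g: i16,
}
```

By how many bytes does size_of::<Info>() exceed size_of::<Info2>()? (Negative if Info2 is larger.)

Event: 0..1  size  (1B, 1-aligned); 1..4  -- padding (3B); 4..8  version  (4B, 4-aligned); 8..16  mtime  (8B, 8-aligned); 16..24  inode  (8B, 8-aligned); 24..28  n_entries  (4B, 4-aligned); 28..32  -- tail padding (4B); sizeof = 32, alignof = 8
0..4  f  (4B, 4-aligned)
4..8  -- padding (4B)
8..16  d  (8B, 8-aligned)
16..18  h  (2B, 2-aligned)
18..24  -- padding (6B)
24..32  a  (8B, 8-aligned)
32..64  c  (32B, 8-aligned)
64..66  g  (2B, 2-aligned)
66..72  -- tail padding (6B)
sizeof = 72, alignof = 8
— Info2 —
0..32  c  (32B, 8-aligned)
32..40  d  (8B, 8-aligned)
40..48  a  (8B, 8-aligned)
48..52  f  (4B, 4-aligned)
52..54  h  (2B, 2-aligned)
54..56  g  (2B, 2-aligned)
sizeof = 56, alignof = 8
72 − 56 = 16

16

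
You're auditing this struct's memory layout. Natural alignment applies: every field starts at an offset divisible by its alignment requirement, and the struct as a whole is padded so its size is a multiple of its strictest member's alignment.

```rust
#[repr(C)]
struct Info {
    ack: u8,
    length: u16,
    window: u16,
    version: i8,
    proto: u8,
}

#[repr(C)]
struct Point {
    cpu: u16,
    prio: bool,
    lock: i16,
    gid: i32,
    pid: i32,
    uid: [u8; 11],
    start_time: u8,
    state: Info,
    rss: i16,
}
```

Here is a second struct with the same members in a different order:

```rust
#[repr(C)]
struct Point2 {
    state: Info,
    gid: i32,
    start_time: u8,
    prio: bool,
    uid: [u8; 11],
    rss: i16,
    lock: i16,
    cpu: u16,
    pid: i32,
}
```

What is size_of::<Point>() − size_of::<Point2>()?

4

Info: ack at 0 (size 1, align 1) → ends 1; pad 1 to align 2 for length; length at 2 (size 2, align 2) → ends 4; window at 4 (size 2, align 2) → ends 6; version at 6 (size 1, align 1) → ends 7; proto at 7 (size 1, align 1) → ends 8; total 8 bytes, alignment 2
cpu at 0 (size 2, align 2) → ends 2
prio at 2 (size 1, align 1) → ends 3
pad 1 to align 2 for lock
lock at 4 (size 2, align 2) → ends 6
pad 2 to align 4 for gid
gid at 8 (size 4, align 4) → ends 12
pid at 12 (size 4, align 4) → ends 16
uid at 16 (size 11, align 1) → ends 27
start_time at 27 (size 1, align 1) → ends 28
state at 28 (size 8, align 2) → ends 36
rss at 36 (size 2, align 2) → ends 38
tail pad 2 to reach multiple of 4
total 40 bytes, alignment 4
— Point2 —
state at 0 (size 8, align 2) → ends 8
gid at 8 (size 4, align 4) → ends 12
start_time at 12 (size 1, align 1) → ends 13
prio at 13 (size 1, align 1) → ends 14
uid at 14 (size 11, align 1) → ends 25
pad 1 to align 2 for rss
rss at 26 (size 2, align 2) → ends 28
lock at 28 (size 2, align 2) → ends 30
cpu at 30 (size 2, align 2) → ends 32
pid at 32 (size 4, align 4) → ends 36
total 36 bytes, alignment 4
40 − 36 = 4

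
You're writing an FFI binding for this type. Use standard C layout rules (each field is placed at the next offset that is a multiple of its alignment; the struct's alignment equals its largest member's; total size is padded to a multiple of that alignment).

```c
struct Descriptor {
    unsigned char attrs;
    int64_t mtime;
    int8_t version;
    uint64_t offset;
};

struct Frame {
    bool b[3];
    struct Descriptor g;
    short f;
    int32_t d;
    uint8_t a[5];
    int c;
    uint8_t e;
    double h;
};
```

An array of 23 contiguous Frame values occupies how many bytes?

1656

Descriptor: attrs at 0 (size 1, align 1) → ends 1; pad 7 to align 8 for mtime; mtime at 8 (size 8, align 8) → ends 16; version at 16 (size 1, align 1) → ends 17; pad 7 to align 8 for offset; offset at 24 (size 8, align 8) → ends 32; total 32 bytes, alignment 8
b at 0 (size 3, align 1) → ends 3
pad 5 to align 8 for g
g at 8 (size 32, align 8) → ends 40
f at 40 (size 2, align 2) → ends 42
pad 2 to align 4 for d
d at 44 (size 4, align 4) → ends 48
a at 48 (size 5, align 1) → ends 53
pad 3 to align 4 for c
c at 56 (size 4, align 4) → ends 60
e at 60 (size 1, align 1) → ends 61
pad 3 to align 8 for h
h at 64 (size 8, align 8) → ends 72
total 72 bytes, alignment 8
array of 23: 23 × 72 = 1656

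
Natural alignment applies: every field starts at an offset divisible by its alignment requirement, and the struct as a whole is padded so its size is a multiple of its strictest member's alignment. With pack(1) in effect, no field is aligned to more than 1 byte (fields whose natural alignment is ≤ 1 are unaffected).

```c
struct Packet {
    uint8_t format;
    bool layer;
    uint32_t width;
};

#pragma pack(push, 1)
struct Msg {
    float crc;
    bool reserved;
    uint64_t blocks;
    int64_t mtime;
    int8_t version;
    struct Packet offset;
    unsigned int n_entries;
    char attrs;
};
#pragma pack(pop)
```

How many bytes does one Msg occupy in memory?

35

Packet: format at 0 (size 1, align 1) → ends 1; layer at 1 (size 1, align 1) → ends 2; pad 2 to align 4 for width; width at 4 (size 4, align 4) → ends 8; total 8 bytes, alignment 4
crc at 0 (size 4, align 1) → ends 4
reserved at 4 (size 1, align 1) → ends 5
blocks at 5 (size 8, align 1) → ends 13
mtime at 13 (size 8, align 1) → ends 21
version at 21 (size 1, align 1) → ends 22
offset at 22 (size 8, align 1) → ends 30
n_entries at 30 (size 4, align 1) → ends 34
attrs at 34 (size 1, align 1) → ends 35
total 35 bytes, alignment 1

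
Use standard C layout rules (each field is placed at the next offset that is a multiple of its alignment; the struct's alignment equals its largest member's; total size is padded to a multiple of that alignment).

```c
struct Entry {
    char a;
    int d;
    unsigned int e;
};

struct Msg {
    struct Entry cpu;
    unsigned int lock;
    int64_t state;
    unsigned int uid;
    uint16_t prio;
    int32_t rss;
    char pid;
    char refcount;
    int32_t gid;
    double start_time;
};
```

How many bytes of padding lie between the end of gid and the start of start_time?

4

Entry: a at 0 (size 1, align 1) → ends 1; pad 3 to align 4 for d; d at 4 (size 4, align 4) → ends 8; e at 8 (size 4, align 4) → ends 12; total 12 bytes, alignment 4
cpu at 0 (size 12, align 4) → ends 12
lock at 12 (size 4, align 4) → ends 16
state at 16 (size 8, align 8) → ends 24
uid at 24 (size 4, align 4) → ends 28
prio at 28 (size 2, align 2) → ends 30
pad 2 to align 4 for rss
rss at 32 (size 4, align 4) → ends 36
pid at 36 (size 1, align 1) → ends 37
refcount at 37 (size 1, align 1) → ends 38
pad 2 to align 4 for gid
gid at 40 (size 4, align 4) → ends 44
pad 4 to align 8 for start_time
start_time at 48 (size 8, align 8) → ends 56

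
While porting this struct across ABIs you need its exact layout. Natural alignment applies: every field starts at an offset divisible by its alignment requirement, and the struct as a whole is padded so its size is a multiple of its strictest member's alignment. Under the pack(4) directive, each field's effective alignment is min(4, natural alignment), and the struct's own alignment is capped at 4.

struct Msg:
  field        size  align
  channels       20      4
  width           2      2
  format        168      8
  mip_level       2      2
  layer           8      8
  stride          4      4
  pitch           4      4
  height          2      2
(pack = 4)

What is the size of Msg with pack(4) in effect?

@0: channels [20B, align 4] → 20
@20: width [2B, align 2] → 22
+2 pad (align 4)
@24: format [168B, align 4] → 192
@192: mip_level [2B, align 2] → 194
+2 pad (align 4)
@196: layer [8B, align 4] → 204
@204: stride [4B, align 4] → 208
@208: pitch [4B, align 4] → 212
@212: height [2B, align 2] → 214
+2 tail pad (align 4)
size 216, align 4

216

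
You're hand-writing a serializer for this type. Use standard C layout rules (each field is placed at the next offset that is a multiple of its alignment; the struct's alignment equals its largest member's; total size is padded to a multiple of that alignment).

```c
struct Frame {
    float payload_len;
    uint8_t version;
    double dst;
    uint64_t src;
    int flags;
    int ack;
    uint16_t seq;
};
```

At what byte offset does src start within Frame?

16

@0: payload_len [4B, align 4] → 4
@4: version [1B, align 1] → 5
+3 pad (align 8)
@8: dst [8B, align 8] → 16
@16: src [8B, align 8] → 24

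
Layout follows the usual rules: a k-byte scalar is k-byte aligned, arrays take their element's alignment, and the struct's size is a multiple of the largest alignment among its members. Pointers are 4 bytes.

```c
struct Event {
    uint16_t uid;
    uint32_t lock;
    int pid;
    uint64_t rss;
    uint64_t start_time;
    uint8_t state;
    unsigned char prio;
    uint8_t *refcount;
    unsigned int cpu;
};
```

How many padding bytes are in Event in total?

@0: uid [2B, align 2] → 2
+2 pad (align 4)
@4: lock [4B, align 4] → 8
@8: pid [4B, align 4] → 12
+4 pad (align 8)
@16: rss [8B, align 8] → 24
@24: start_time [8B, align 8] → 32
@32: state [1B, align 1] → 33
@33: prio [1B, align 1] → 34
+2 pad (align 4)
@36: refcount [4B, align 4] → 40
@40: cpu [4B, align 4] → 44
+4 tail pad (align 8)
size 48, align 8
data bytes 36, size 48 → padding 12

12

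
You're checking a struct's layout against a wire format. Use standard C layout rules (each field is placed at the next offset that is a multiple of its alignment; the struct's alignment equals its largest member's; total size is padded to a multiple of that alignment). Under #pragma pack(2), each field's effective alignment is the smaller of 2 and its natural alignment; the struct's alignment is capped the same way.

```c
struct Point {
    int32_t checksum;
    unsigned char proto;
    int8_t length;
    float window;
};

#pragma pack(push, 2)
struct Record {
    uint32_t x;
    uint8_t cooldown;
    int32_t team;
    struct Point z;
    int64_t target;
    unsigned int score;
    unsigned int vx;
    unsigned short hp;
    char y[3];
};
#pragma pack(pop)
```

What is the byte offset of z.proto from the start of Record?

Point: checksum at 0 (size 4, align 4) → ends 4; proto at 4 (size 1, align 1) → ends 5; length at 5 (size 1, align 1) → ends 6; pad 2 to align 4 for window; window at 8 (size 4, align 4) → ends 12; total 12 bytes, alignment 4
x at 0 (size 4, align 2) → ends 4
cooldown at 4 (size 1, align 1) → ends 5
pad 1 to align 2 for team
team at 6 (size 4, align 2) → ends 10
z at 10 (size 12, align 2) → ends 22
within Point: proto at 4
10 + 4 = 14

14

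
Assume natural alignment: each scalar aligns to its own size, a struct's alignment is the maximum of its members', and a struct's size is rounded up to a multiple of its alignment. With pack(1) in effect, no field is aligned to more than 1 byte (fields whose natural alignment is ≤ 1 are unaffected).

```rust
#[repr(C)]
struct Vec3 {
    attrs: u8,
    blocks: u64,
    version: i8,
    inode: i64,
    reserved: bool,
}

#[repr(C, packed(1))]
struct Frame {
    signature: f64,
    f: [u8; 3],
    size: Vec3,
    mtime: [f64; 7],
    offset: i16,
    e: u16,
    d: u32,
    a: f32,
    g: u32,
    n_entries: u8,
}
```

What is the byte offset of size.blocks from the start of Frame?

Vec3: @0: attrs [1B, align 1] → 1; +7 pad (align 8); @8: blocks [8B, align 8] → 16; @16: version [1B, align 1] → 17; +7 pad (align 8); @24: inode [8B, align 8] → 32; @32: reserved [1B, align 1] → 33; +7 tail pad (align 8); size 40, align 8
@0: signature [8B, align 1] → 8
@8: f [3B, align 1] → 11
@11: size [40B, align 1] → 51
within Vec3: blocks at 8
11 + 8 = 19

19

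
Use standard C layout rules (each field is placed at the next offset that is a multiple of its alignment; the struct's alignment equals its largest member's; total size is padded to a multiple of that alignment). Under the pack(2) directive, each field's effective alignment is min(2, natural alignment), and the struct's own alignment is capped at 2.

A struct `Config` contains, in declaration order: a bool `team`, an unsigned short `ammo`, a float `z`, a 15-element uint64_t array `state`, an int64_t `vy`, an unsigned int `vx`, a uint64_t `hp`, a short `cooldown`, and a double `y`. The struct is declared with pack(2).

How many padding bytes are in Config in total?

0..1  team  (1B, 1-aligned)
1..2  -- padding (1B)
2..4  ammo  (2B, 2-aligned)
4..8  z  (4B, 2-aligned)
8..128  state  (120B, 2-aligned)
128..136  vy  (8B, 2-aligned)
136..140  vx  (4B, 2-aligned)
140..148  hp  (8B, 2-aligned)
148..150  cooldown  (2B, 2-aligned)
150..158  y  (8B, 2-aligned)
sizeof = 158, alignof = 2
data bytes 157, size 158 → padding 1

1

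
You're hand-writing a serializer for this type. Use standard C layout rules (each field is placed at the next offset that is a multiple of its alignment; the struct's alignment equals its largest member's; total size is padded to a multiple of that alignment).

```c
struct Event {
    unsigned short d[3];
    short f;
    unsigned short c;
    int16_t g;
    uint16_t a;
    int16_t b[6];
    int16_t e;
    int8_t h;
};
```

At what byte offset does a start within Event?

0..6  d  (6B, 2-aligned)
6..8  f  (2B, 2-aligned)
8..10  c  (2B, 2-aligned)
10..12  g  (2B, 2-aligned)
12..14  a  (2B, 2-aligned)

12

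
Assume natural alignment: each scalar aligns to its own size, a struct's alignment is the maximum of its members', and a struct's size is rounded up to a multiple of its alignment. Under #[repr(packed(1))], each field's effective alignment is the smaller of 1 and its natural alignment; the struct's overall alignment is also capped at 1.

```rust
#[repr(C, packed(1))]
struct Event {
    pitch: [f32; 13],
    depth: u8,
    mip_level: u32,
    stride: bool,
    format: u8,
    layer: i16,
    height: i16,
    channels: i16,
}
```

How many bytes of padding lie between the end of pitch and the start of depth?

0..52  pitch  (52B, 1-aligned)
52..53  depth  (1B, 1-aligned)

0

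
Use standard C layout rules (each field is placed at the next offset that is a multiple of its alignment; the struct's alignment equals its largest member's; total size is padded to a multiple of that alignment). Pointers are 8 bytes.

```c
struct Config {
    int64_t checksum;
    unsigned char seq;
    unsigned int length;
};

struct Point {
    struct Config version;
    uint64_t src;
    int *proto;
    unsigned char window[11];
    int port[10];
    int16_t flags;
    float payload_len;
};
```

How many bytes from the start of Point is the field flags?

84

Config: @0: checksum [8B, align 8] → 8; @8: seq [1B, align 1] → 9; +3 pad (align 4); @12: length [4B, align 4] → 16; size 16, align 8
@0: version [16B, align 8] → 16
@16: src [8B, align 8] → 24
@24: proto [8B, align 8] → 32
@32: window [11B, align 1] → 43
+1 pad (align 4)
@44: port [40B, align 4] → 84
@84: flags [2B, align 2] → 86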